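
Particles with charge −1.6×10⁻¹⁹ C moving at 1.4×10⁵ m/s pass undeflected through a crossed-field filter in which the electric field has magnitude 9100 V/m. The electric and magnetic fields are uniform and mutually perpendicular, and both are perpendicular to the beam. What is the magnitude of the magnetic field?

Balance of forces in the selector: qE = qvB ⇒ B = E/v.
B = 9100/1.4×10⁵ = 0.065 T.

B = 0.065 T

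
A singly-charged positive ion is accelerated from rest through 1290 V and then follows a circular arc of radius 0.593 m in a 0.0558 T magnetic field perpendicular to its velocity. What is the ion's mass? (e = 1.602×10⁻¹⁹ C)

m ≈ 6.80×10⁻²⁶ kg

Combine |q|V = ½mv² and r = mv/(|q|B): eliminate v to get m = qB²r²/(2V).
m = (1.602×10⁻¹⁹)(0.0558)²(0.593)²/(2·1290) ≈ 6.80×10⁻²⁶ kg.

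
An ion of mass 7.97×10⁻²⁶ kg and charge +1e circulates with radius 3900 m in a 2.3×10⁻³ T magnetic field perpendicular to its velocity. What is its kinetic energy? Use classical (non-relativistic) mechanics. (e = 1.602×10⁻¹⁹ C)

v = |q|Br/m, then KE = ½mv² = (qBr)²/(2m).
v = (1.602×10⁻¹⁹)(2.3×10⁻³)(3900)/7.97×10⁻²⁶ ≈ 1.803×10⁷ m/s.
KE = ½(7.97×10⁻²⁶)(1.803×10⁷)² ≈ 1.3×10⁻¹¹ J = 8.1×10⁷ eV.

KE ≈ 8.1×10⁷ eV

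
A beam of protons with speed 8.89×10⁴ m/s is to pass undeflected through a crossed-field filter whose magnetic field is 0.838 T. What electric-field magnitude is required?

For straight-line motion qE = qvB, so E = vB.
E = 8.89×10⁴ × 0.838 = 7.45×10⁴ V/m.

E = 7.45×10⁴ V/m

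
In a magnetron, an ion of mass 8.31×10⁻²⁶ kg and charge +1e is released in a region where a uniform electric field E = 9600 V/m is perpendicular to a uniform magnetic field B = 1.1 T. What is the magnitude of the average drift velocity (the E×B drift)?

v_d ≈ 8700 m/s

The steady drift has the magnetic force balancing the electric force, so v_d = E/B.
v_d = 9600/1.1 = 8700 m/s.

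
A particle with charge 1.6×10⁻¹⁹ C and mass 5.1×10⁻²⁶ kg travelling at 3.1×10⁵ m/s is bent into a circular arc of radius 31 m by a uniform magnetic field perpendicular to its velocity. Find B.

From |q|vB = mv²/r, B = mv/(|q|r).
B = (5.1×10⁻²⁶)(3.1×10⁵)/((1.6×10⁻¹⁹)(31)) ≈ 3.2×10⁻³ T.

B ≈ 3.2×10⁻³ T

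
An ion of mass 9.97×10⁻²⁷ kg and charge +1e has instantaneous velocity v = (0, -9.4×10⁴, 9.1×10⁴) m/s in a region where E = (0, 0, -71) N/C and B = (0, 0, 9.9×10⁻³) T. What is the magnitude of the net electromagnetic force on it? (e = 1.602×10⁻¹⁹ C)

|F| ≈ 1.50×10⁻¹⁶ N

v×B = (-931, 0, 0) N/C.
E + v×B = (-931, 0, -71.0) N/C.
F = q(E + v×B) = (1.602×10⁻¹⁹ C)·(-931, 0, -71.0) = (-1.49×10⁻¹⁶, 0, -1.14×10⁻¹⁷) N.
|F| = 1.50×10⁻¹⁶ N.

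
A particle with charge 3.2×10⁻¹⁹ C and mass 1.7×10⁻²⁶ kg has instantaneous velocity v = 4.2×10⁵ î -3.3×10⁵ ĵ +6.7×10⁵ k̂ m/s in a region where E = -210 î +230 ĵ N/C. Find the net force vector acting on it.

Only an electric field acts, so F = qE = (3.2×10⁻¹⁹ C)·(-210, 230, 0) = (-6.72×10⁻¹⁷, 7.36×10⁻¹⁷, 0) N.

F ≈ (-6.72×10⁻¹⁷, 7.36×10⁻¹⁷, 0) N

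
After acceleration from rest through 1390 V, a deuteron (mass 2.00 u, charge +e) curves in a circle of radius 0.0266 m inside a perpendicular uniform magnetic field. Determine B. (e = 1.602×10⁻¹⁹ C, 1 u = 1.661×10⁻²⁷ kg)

v = √(2|q|V/m) = √(2·1.602×10⁻¹⁹·1390/3.322×10⁻²⁷) ≈ 3.661×10⁵ m/s.
B = mv/(|q|r) = (3.322×10⁻²⁷)(3.661×10⁵)/((1.602×10⁻¹⁹)(0.0266)) ≈ 0.285 T.

B ≈ 0.285 T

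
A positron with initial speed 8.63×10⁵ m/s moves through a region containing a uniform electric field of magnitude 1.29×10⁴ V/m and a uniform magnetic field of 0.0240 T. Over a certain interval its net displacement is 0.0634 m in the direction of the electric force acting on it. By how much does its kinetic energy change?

The magnetic force is always ⟂ v and does no work; only the electric force changes KE.
ΔKE = F_E · d = |q|E d = (1.602×10⁻¹⁹)(1.29×10⁴)(0.0634) ≈ 1.31×10⁻¹⁶ J.

ΔKE ≈ 1.31×10⁻¹⁶ J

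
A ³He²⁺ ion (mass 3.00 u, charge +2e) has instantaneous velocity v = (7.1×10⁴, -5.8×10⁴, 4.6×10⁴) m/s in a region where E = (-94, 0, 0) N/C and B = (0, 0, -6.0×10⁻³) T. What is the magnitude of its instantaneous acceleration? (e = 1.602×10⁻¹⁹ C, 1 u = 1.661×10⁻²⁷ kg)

v×B = (348, 426, 0) N/C.
E + v×B = (254, 426, 0) N/C.
F = q(E + v×B) = (3.204×10⁻¹⁹ C)·(254, 426, 0) = (8.14×10⁻¹⁷, 1.36×10⁻¹⁶, 0) N.
|a| = |F|/m = 1.589×10⁻¹⁶/4.983×10⁻²⁷ ≈ 3.19×10¹⁰ m/s².

|a| ≈ 3.19×10¹⁰ m/s²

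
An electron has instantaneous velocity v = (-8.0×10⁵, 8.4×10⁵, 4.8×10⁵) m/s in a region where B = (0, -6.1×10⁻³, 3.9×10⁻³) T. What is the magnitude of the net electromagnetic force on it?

|F| ≈ 1.36×10⁻¹⁵ N

v×B = (6200, 3120, 4880) N/C.
F = q v×B = (−1.602×10⁻¹⁹ C)·(6200, 3120, 4880) = (-9.94×10⁻¹⁶, -5.00×10⁻¹⁶, -7.82×10⁻¹⁶) N.
|F| = 1.36×10⁻¹⁵ N.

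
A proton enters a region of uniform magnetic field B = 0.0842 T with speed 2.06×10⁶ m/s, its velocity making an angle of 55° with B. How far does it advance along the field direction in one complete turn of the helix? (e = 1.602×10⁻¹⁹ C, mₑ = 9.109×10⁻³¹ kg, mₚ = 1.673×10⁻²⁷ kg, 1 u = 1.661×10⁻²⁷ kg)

v∥ = v cosθ = 2.06×10⁶·cos55° ≈ 1.182×10⁶ m/s.
T = 2πm/(|q|B) = 2π(1.673×10⁻²⁷)/((1.602×10⁻¹⁹)(0.0842)) ≈ 7.793×10⁻⁷ s.
pitch = v∥ T = (1.182×10⁶)(7.793×10⁻⁷) ≈ 0.921 m.

p ≈ 0.921 m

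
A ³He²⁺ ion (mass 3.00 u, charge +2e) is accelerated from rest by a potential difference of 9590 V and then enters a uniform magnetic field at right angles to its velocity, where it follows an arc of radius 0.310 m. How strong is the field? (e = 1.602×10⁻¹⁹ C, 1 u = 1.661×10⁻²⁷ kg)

v = √(2|q|V/m) = √(2·3.204×10⁻¹⁹·9590/4.983×10⁻²⁷) ≈ 1.111×10⁶ m/s.
B = mv/(|q|r) = (4.983×10⁻²⁷)(1.111×10⁶)/((3.204×10⁻¹⁹)(0.310)) ≈ 0.0557 T.

B ≈ 0.0557 T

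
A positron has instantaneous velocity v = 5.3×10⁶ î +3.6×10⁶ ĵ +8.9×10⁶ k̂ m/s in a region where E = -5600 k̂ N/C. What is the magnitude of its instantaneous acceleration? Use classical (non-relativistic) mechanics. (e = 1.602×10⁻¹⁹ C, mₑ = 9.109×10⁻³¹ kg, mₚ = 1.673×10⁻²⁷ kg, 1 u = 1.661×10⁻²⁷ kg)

|a| ≈ 9.85×10¹⁴ m/s²

Only an electric field acts, so F = qE = (1.602×10⁻¹⁹ C)·(0, 0, -5600) = (0, 0, -8.97×10⁻¹⁶) N.
|a| = |F|/m = 8.971×10⁻¹⁶/9.109×10⁻³¹ ≈ 9.85×10¹⁴ m/s².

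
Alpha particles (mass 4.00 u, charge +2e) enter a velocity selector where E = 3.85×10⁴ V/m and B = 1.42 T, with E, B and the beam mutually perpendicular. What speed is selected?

Zero net Lorentz force requires |qE| = |q v×B|, i.e. E = vB.
v = E/B = 3.85×10⁴/1.42 = 2.71×10⁴ m/s.

v = 2.71×10⁴ m/s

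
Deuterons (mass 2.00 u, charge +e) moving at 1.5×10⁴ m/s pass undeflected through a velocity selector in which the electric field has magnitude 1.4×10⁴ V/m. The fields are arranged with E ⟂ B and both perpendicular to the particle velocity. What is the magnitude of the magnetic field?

B = 0.93 T

Balance of forces in the selector: qE = qvB ⇒ B = E/v.
B = 1.4×10⁴/1.5×10⁴ = 0.93 T.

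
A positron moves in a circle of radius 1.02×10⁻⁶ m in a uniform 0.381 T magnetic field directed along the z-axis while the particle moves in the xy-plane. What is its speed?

From |q|vB = mv²/r, v = |q|Br/m.
v = (1.602×10⁻¹⁹)(0.381)(1.02×10⁻⁶)/9.109×10⁻³¹ ≈ 6.83×10⁴ m/s.

v ≈ 6.83×10⁴ m/s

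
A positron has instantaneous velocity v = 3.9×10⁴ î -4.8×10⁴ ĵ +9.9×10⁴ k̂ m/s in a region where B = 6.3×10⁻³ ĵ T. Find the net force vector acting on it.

v×B = (-624, 0, 246) N/C.
F = q v×B = (1.602×10⁻¹⁹ C)·(-624, 0, 246) = (-9.99×10⁻¹⁷, 0, 3.94×10⁻¹⁷) N.

F ≈ (-9.99×10⁻¹⁷, 0, 3.94×10⁻¹⁷) N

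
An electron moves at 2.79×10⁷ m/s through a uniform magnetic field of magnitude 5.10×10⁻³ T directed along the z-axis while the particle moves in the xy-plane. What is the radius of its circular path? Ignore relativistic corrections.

The magnetic force provides the centripetal force: |q|vB = mv²/r.
r = mv/(|q|B) = (9.109×10⁻³¹)(2.79×10⁷)/((1.602×10⁻¹⁹)(5.10×10⁻³)) ≈ 0.0311 m.

r ≈ 0.0311 m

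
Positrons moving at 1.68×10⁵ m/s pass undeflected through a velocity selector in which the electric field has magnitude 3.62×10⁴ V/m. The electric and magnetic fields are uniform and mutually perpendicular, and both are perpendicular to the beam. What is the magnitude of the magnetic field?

Balance of forces in the selector: qE = qvB ⇒ B = E/v.
B = 3.62×10⁴/1.68×10⁵ = 0.215 T.

B = 0.215 T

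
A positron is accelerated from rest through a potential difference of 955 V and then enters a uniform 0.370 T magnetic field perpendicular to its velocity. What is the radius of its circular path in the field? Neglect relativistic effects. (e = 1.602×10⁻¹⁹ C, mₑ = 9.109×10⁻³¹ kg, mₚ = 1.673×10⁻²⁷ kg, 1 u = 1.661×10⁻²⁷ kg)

r ≈ 2.82×10⁻⁴ m

Acceleration: |q|V = ½mv² ⇒ v = √(2|q|V/m) = √(2·1.602×10⁻¹⁹·955/9.109×10⁻³¹) ≈ 1.833×10⁷ m/s.
In the field: r = mv/(|q|B) = (9.109×10⁻³¹)(1.833×10⁷)/((1.602×10⁻¹⁹)(0.370)) ≈ 2.82×10⁻⁴ m.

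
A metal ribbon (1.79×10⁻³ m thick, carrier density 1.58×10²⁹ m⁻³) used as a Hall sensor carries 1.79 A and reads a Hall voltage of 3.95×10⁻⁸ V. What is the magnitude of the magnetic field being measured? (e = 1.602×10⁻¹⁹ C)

B ≈ 1.00 T

From V_H = IB/(n e t), B = V_H n e t / I.
B = (3.95×10⁻⁸)(1.58×10²⁹)(1.602×10⁻¹⁹)(1.79×10⁻³)/1.79 ≈ 1.00 T.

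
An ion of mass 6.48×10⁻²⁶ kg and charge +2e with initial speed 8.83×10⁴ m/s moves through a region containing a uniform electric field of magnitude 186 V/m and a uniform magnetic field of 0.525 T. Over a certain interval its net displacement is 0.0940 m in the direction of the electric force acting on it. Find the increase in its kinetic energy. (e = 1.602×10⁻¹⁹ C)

The magnetic force is always ⟂ v and does no work; only the electric force changes KE.
ΔKE = F_E · d = |q|E d = (3.204×10⁻¹⁹)(186)(0.0940) ≈ 5.60×10⁻¹⁸ J.

ΔKE ≈ 5.60×10⁻¹⁸ J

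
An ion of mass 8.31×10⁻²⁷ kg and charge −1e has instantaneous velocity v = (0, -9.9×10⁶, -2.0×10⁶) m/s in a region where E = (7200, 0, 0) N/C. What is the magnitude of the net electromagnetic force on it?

Only an electric field acts, so F = qE = (−1.602×10⁻¹⁹ C)·(7200, 0, 0) = (-1.15×10⁻¹⁵, 0, 0) N.
|F| = 1.15×10⁻¹⁵ N.

|F| ≈ 1.15×10⁻¹⁵ N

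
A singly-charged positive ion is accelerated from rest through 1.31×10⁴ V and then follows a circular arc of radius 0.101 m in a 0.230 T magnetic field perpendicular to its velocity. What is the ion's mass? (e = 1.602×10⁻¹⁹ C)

m ≈ 3.30×10⁻²⁷ kg

Combine |q|V = ½mv² and r = mv/(|q|B): eliminate v to get m = qB²r²/(2V).
m = (1.602×10⁻¹⁹)(0.230)²(0.101)²/(2·1.31×10⁴) ≈ 3.30×10⁻²⁷ kg.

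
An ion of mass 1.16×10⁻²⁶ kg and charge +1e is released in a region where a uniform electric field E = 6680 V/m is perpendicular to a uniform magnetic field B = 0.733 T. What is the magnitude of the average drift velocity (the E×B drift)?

In crossed fields the guiding centre drifts at v_d = |E×B|/B² = E/B, independent of charge and mass.
v_d = 6680/0.733 = 9110 m/s.

v_d ≈ 9110 m/s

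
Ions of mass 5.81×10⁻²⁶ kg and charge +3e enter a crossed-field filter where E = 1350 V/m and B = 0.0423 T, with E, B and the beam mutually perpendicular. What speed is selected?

Zero net Lorentz force requires |qE| = |q v×B|, i.e. E = vB.
v = E/B = 1350/0.0423 = 3.19×10⁴ m/s.

v = 3.19×10⁴ m/s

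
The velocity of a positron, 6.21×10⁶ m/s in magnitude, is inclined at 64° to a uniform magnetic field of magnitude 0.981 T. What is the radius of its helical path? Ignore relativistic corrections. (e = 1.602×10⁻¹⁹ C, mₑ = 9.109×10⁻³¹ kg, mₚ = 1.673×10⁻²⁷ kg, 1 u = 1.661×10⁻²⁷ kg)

v⊥ = v sinθ = 6.21×10⁶·sin64° ≈ 5.582×10⁶ m/s.
r = m v⊥/(|q|B) = (9.109×10⁻³¹)(5.582×10⁶)/((1.602×10⁻¹⁹)(0.981)) ≈ 3.24×10⁻⁵ m.

r ≈ 3.24×10⁻⁵ m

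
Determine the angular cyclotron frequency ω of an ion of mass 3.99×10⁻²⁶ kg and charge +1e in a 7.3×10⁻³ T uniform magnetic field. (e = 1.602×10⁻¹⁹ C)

ω ≈ 2.9×10⁴ rad/s

ω = |q|B/m.
ω = (1.602×10⁻¹⁹)(7.3×10⁻³)/3.99×10⁻²⁶ ≈ 2.9×10⁴ rad/s.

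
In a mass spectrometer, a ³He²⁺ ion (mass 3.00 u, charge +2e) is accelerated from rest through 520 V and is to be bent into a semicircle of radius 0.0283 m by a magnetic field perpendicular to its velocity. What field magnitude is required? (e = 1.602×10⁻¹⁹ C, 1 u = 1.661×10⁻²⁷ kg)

v = √(2|q|V/m) = √(2·3.204×10⁻¹⁹·520/4.983×10⁻²⁷) ≈ 2.586×10⁵ m/s.
B = mv/(|q|r) = (4.983×10⁻²⁷)(2.586×10⁵)/((3.204×10⁻¹⁹)(0.0283)) ≈ 0.142 T.

B ≈ 0.142 T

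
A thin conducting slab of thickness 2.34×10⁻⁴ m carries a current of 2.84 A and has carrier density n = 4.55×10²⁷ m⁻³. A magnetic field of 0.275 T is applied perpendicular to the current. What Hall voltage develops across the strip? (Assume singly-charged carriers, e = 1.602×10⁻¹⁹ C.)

V_H ≈ 4.58×10⁻⁶ V

V_H = IB/(n e t).
V_H = (2.84)(0.275)/((4.55×10²⁷)(1.602×10⁻¹⁹)(2.34×10⁻⁴)) ≈ 4.58×10⁻⁶ V.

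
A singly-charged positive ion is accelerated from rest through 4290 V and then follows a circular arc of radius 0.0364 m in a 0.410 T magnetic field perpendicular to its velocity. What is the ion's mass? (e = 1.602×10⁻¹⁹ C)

Combine |q|V = ½mv² and r = mv/(|q|B): eliminate v to get m = qB²r²/(2V).
m = (1.602×10⁻¹⁹)(0.410)²(0.0364)²/(2·4290) ≈ 4.16×10⁻²⁷ kg.

m ≈ 4.16×10⁻²⁷ kg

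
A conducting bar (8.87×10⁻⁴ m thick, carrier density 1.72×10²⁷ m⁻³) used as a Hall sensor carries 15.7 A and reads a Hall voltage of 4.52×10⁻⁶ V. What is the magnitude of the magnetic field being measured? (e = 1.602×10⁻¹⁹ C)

B ≈ 0.0704 T

From V_H = IB/(n e t), B = V_H n e t / I.
B = (4.52×10⁻⁶)(1.72×10²⁷)(1.602×10⁻¹⁹)(8.87×10⁻⁴)/15.7 ≈ 0.0704 T.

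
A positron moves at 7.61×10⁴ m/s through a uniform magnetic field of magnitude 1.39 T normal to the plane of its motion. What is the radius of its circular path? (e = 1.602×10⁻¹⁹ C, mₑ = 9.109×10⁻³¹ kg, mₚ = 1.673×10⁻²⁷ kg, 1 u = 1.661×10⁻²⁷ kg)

The magnetic force provides the centripetal force: |q|vB = mv²/r.
r = mv/(|q|B) = (9.109×10⁻³¹)(7.61×10⁴)/((1.602×10⁻¹⁹)(1.39)) ≈ 3.11×10⁻⁷ m.

r ≈ 3.11×10⁻⁷ m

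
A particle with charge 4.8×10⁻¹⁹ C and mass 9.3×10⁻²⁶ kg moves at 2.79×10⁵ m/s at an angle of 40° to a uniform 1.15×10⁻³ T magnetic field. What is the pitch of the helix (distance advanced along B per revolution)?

p ≈ 226 m

v∥ = v cosθ = 2.79×10⁵·cos40° ≈ 2.137×10⁵ m/s.
T = 2πm/(|q|B) = 2π(9.3×10⁻²⁶)/((4.8×10⁻¹⁹)(1.15×10⁻³)) ≈ 1.059×10⁻³ s.
pitch = v∥ T = (2.137×10⁵)(1.059×10⁻³) ≈ 226 m.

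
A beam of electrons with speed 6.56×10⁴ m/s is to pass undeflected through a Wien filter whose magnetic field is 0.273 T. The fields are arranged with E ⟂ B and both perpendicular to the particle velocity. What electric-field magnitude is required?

E = 1.79×10⁴ V/m

For straight-line motion qE = qvB, so E = vB.
E = 6.56×10⁴ × 0.273 = 1.79×10⁴ V/m.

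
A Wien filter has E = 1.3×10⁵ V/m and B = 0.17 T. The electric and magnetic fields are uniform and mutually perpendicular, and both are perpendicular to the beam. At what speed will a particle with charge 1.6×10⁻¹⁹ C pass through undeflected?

v = 7.6×10⁵ m/s

Straight-line motion ⇒ electric and magnetic forces cancel, so E = vB.
v = E/B = 1.3×10⁵/0.17 = 7.6×10⁵ m/s.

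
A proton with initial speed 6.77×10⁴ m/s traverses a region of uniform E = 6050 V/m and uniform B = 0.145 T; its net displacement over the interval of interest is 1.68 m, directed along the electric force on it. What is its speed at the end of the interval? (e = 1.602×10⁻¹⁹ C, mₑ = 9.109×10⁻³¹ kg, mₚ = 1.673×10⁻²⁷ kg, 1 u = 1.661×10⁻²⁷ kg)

v_f ≈ 1.40×10⁶ m/s

B does no work; ΔKE = |q|E d.
½mv_f² = ½mv₀² + |q|Ed = ½(1.673×10⁻²⁷)(6.77×10⁴)² + (1.602×10⁻¹⁹)(6050)(1.68) ≈ 3.834×10⁻¹⁸ J + 1.628×10⁻¹⁵ J ≈ 1.632×10⁻¹⁵ J.
v_f = √(2·1.632×10⁻¹⁵/1.673×10⁻²⁷) ≈ 1.40×10⁶ m/s.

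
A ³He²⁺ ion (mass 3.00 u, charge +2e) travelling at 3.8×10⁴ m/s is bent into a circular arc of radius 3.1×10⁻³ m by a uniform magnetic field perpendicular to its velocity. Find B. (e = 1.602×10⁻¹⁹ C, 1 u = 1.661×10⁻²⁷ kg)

From |q|vB = mv²/r, B = mv/(|q|r).
B = (4.983×10⁻²⁷)(3.8×10⁴)/((3.204×10⁻¹⁹)(3.1×10⁻³)) ≈ 0.19 T.

B ≈ 0.19 T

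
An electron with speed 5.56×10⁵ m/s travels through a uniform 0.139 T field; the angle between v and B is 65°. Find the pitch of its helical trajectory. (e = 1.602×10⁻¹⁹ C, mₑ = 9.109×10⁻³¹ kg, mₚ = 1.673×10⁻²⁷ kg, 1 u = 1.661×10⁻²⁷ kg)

v∥ = v cosθ = 5.56×10⁵·cos65° ≈ 2.350×10⁵ m/s.
T = 2πm/(|q|B) = 2π(9.109×10⁻³¹)/((1.602×10⁻¹⁹)(0.139)) ≈ 2.570×10⁻¹⁰ s.
pitch = v∥ T = (2.350×10⁵)(2.570×10⁻¹⁰) ≈ 6.04×10⁻⁵ m.

p ≈ 6.04×10⁻⁵ m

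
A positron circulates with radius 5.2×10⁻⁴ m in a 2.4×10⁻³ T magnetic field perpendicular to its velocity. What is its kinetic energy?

v = |q|Br/m, then KE = ½mv² = (qBr)²/(2m).
v = (1.602×10⁻¹⁹)(2.4×10⁻³)(5.2×10⁻⁴)/9.109×10⁻³¹ ≈ 2.195×10⁵ m/s.
KE = ½(9.109×10⁻³¹)(2.195×10⁵)² ≈ 2.2×10⁻²⁰ J.

KE ≈ 2.2×10⁻²⁰ J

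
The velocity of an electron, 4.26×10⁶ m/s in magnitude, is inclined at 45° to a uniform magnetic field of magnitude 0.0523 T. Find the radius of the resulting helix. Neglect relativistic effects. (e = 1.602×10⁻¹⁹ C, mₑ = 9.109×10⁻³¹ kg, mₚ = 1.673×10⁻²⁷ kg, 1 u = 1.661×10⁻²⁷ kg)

v⊥ = v sinθ = 4.26×10⁶·sin45° ≈ 3.012×10⁶ m/s.
r = m v⊥/(|q|B) = (9.109×10⁻³¹)(3.012×10⁶)/((1.602×10⁻¹⁹)(0.0523)) ≈ 3.27×10⁻⁴ m.

r ≈ 3.27×10⁻⁴ m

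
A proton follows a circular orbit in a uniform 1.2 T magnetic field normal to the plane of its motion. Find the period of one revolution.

T ≈ 5.5×10⁻⁸ s

The cyclotron period depends only on m, q, B: T = 2πm/(|q|B).
T = 2π(1.673×10⁻²⁷)/((1.602×10⁻¹⁹)(1.2)) ≈ 5.5×10⁻⁸ s.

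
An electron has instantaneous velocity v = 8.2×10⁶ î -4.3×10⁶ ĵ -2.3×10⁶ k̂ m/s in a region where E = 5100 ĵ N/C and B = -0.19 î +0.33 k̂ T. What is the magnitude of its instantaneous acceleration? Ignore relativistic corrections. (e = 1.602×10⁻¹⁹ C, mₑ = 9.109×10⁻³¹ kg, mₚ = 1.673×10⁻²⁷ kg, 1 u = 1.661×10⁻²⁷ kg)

v×B = (-1.42×10⁶, -2.27×10⁶, -8.17×10⁵) N/C.
E + v×B = (-1.42×10⁶, -2.26×10⁶, -8.17×10⁵) N/C.
F = q(E + v×B) = (−1.602×10⁻¹⁹ C)·(-1.42×10⁶, -2.26×10⁶, -8.17×10⁵) = (2.27×10⁻¹³, 3.63×10⁻¹³, 1.31×10⁻¹³) N.
|a| = |F|/m = 4.476×10⁻¹³/9.109×10⁻³¹ ≈ 4.91×10¹⁷ m/s².

|a| ≈ 4.91×10¹⁷ m/s²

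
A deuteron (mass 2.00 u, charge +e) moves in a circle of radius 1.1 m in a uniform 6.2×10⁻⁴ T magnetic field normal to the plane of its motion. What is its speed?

From |q|vB = mv²/r, v = |q|Br/m.
v = (1.602×10⁻¹⁹)(6.2×10⁻⁴)(1.1)/3.322×10⁻²⁷ ≈ 3.3×10⁴ m/s.

v ≈ 3.3×10⁴ m/s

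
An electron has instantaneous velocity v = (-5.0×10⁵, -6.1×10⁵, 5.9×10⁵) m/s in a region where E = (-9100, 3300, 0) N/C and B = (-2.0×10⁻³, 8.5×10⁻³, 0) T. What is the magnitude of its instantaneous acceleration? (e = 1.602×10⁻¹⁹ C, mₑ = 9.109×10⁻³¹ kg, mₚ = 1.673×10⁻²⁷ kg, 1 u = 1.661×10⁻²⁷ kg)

v×B = (-5020, -1180, -5470) N/C.
E + v×B = (-1.41×10⁴, 2120, -5470) N/C.
F = q(E + v×B) = (−1.602×10⁻¹⁹ C)·(-1.41×10⁴, 2120, -5470) = (2.26×10⁻¹⁵, -3.40×10⁻¹⁶, 8.76×10⁻¹⁶) N.
|a| = |F|/m = 2.449×10⁻¹⁵/9.109×10⁻³¹ ≈ 2.69×10¹⁵ m/s².

|a| ≈ 2.69×10¹⁵ m/s²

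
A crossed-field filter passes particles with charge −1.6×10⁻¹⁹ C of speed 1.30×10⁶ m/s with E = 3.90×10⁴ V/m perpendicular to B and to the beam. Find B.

Balance of forces in the selector: qE = qvB ⇒ B = E/v.
B = 3.90×10⁴/1.30×10⁶ = 0.0300 T.

B = 0.0300 T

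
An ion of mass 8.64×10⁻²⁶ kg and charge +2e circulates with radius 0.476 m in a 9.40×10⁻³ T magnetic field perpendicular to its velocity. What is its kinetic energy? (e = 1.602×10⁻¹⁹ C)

v = |q|Br/m, then KE = ½mv² = (qBr)²/(2m).
v = (3.204×10⁻¹⁹)(9.40×10⁻³)(0.476)/8.64×10⁻²⁶ ≈ 1.659×10⁴ m/s.
KE = ½(8.64×10⁻²⁶)(1.659×10⁴)² ≈ 1.19×10⁻¹⁷ J = 74.2 eV.

KE ≈ 74.2 eV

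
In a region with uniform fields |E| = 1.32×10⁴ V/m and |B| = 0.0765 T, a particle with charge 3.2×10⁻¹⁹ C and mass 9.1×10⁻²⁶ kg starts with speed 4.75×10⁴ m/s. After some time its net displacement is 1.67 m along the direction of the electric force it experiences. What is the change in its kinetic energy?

ΔKE ≈ 7.05×10⁻¹⁵ J

The magnetic force is always ⟂ v and does no work; only the electric force changes KE.
ΔKE = F_E · d = |q|E d = (3.2×10⁻¹⁹)(1.32×10⁴)(1.67) ≈ 7.05×10⁻¹⁵ J.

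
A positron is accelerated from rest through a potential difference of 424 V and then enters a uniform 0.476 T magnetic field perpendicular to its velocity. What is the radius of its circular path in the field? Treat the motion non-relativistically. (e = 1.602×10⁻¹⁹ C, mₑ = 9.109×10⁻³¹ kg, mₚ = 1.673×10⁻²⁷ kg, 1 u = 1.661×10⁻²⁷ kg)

Acceleration: |q|V = ½mv² ⇒ v = √(2|q|V/m) = √(2·1.602×10⁻¹⁹·424/9.109×10⁻³¹) ≈ 1.221×10⁷ m/s.
In the field: r = mv/(|q|B) = (9.109×10⁻³¹)(1.221×10⁷)/((1.602×10⁻¹⁹)(0.476)) ≈ 1.46×10⁻⁴ m.

r ≈ 1.46×10⁻⁴ m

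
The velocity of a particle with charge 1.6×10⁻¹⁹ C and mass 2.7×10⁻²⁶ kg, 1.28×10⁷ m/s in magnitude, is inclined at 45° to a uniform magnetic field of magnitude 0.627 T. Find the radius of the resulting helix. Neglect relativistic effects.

r ≈ 2.44 m

v⊥ = v sinθ = 1.28×10⁷·sin45° ≈ 9.051×10⁶ m/s.
r = m v⊥/(|q|B) = (2.7×10⁻²⁶)(9.051×10⁶)/((1.6×10⁻¹⁹)(0.627)) ≈ 2.44 m.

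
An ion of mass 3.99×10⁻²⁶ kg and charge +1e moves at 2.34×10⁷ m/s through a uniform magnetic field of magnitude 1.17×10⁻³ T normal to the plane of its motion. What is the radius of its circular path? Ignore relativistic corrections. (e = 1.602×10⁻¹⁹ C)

r ≈ 4980 m

The magnetic force provides the centripetal force: |q|vB = mv²/r.
r = mv/(|q|B) = (3.99×10⁻²⁶)(2.34×10⁷)/((1.602×10⁻¹⁹)(1.17×10⁻³)) ≈ 4980 m.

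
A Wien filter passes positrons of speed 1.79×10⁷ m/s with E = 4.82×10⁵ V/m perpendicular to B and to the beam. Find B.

B = 0.0269 T

Balance of forces in the selector: qE = qvB ⇒ B = E/v.
B = 4.82×10⁵/1.79×10⁷ = 0.0269 T.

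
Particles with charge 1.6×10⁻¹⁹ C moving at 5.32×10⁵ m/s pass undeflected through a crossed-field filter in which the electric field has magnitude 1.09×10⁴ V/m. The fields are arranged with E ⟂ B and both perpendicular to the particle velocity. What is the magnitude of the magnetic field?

Balance of forces in the selector: qE = qvB ⇒ B = E/v.
B = 1.09×10⁴/5.32×10⁵ = 0.0205 T.

B = 0.0205 T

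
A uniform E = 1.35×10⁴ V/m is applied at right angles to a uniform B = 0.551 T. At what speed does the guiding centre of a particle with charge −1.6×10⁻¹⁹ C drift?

v_d ≈ 2.45×10⁴ m/s

The steady drift has the magnetic force balancing the electric force, so v_d = E/B.
v_d = 1.35×10⁴/0.551 = 2.45×10⁴ m/s.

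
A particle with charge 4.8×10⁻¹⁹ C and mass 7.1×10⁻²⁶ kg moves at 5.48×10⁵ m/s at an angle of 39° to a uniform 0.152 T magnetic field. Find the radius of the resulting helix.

v⊥ = v sinθ = 5.48×10⁵·sin39° ≈ 3.449×10⁵ m/s.
r = m v⊥/(|q|B) = (7.1×10⁻²⁶)(3.449×10⁵)/((4.8×10⁻¹⁹)(0.152)) ≈ 0.336 m.

r ≈ 0.336 m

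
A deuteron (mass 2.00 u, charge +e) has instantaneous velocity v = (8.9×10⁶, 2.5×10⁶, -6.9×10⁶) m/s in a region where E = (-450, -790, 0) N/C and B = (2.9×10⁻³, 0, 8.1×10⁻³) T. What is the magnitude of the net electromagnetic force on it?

v×B = (2.02×10⁴, -9.21×10⁴, -7250) N/C.
E + v×B = (1.98×10⁴, -9.29×10⁴, -7250) N/C.
F = q(E + v×B) = (1.602×10⁻¹⁹ C)·(1.98×10⁴, -9.29×10⁴, -7250) = (3.17×10⁻¹⁵, -1.49×10⁻¹⁴, -1.16×10⁻¹⁵) N.
|F| = 1.53×10⁻¹⁴ N.

|F| ≈ 1.53×10⁻¹⁴ N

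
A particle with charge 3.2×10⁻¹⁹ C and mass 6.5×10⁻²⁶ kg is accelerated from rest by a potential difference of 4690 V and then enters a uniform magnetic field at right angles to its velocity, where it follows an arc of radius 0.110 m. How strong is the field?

B ≈ 0.397 T

v = √(2|q|V/m) = √(2·3.2×10⁻¹⁹·4690/6.5×10⁻²⁶) ≈ 2.149×10⁵ m/s.
B = mv/(|q|r) = (6.5×10⁻²⁶)(2.149×10⁵)/((3.2×10⁻¹⁹)(0.110)) ≈ 0.397 T.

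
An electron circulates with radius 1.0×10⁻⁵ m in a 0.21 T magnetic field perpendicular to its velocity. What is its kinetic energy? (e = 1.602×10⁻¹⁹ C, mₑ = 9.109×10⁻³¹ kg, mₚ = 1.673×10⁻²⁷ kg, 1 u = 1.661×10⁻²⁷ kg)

v = |q|Br/m, then KE = ½mv² = (qBr)²/(2m).
v = (1.602×10⁻¹⁹)(0.21)(1.0×10⁻⁵)/9.109×10⁻³¹ ≈ 3.693×10⁵ m/s.
KE = ½(9.109×10⁻³¹)(3.693×10⁵)² ≈ 6.2×10⁻²⁰ J = 0.39 eV.

KE ≈ 0.39 eV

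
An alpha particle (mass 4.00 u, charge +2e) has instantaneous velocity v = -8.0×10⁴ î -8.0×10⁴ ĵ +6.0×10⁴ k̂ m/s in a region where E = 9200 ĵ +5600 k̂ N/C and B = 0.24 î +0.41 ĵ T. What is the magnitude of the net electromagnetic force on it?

v×B = (-2.46×10⁴, 1.44×10⁴, -1.36×10⁴) N/C.
E + v×B = (-2.46×10⁴, 2.36×10⁴, -8000) N/C.
F = q(E + v×B) = (3.204×10⁻¹⁹ C)·(-2.46×10⁴, 2.36×10⁴, -8000) = (-7.88×10⁻¹⁵, 7.56×10⁻¹⁵, -2.56×10⁻¹⁵) N.
|F| = 1.12×10⁻¹⁴ N.

|F| ≈ 1.12×10⁻¹⁴ N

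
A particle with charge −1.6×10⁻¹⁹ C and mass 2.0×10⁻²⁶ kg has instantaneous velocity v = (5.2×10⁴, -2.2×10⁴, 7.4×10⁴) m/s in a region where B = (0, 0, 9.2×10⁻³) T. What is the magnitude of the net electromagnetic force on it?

v×B = (-202, -478, 0) N/C.
F = q v×B = (−1.6×10⁻¹⁹ C)·(-202, -478, 0) = (3.24×10⁻¹⁷, 7.65×10⁻¹⁷, 0) N.
|F| = 8.31×10⁻¹⁷ N.

|F| ≈ 8.31×10⁻¹⁷ N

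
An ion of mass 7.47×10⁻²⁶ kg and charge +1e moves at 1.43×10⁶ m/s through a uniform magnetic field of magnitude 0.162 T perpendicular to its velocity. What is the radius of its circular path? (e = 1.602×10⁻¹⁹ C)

The magnetic force provides the centripetal force: |q|vB = mv²/r.
r = mv/(|q|B) = (7.47×10⁻²⁶)(1.43×10⁶)/((1.602×10⁻¹⁹)(0.162)) ≈ 4.12 m.

r ≈ 4.12 m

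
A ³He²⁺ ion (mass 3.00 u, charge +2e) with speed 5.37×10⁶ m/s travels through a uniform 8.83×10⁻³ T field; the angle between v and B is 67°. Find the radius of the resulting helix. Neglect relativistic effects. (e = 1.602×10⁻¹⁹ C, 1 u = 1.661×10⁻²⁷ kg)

r ≈ 8.71 m

v⊥ = v sinθ = 5.37×10⁶·sin67° ≈ 4.943×10⁶ m/s.
r = m v⊥/(|q|B) = (4.983×10⁻²⁷)(4.943×10⁶)/((3.204×10⁻¹⁹)(8.83×10⁻³)) ≈ 8.71 m.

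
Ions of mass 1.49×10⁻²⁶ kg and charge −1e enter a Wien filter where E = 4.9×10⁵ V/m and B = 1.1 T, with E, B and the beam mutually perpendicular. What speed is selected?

Straight-line motion ⇒ electric and magnetic forces cancel, so E = vB.
v = E/B = 4.9×10⁵/1.1 = 4.5×10⁵ m/s.
The result is independent of the particle's charge and mass.

v = 4.5×10⁵ m/s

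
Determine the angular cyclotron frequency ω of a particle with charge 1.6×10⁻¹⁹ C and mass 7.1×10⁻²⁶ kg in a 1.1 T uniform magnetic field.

ω = |q|B/m.
ω = (1.6×10⁻¹⁹)(1.1)/7.1×10⁻²⁶ ≈ 2.5×10⁶ rad/s.

ω ≈ 2.5×10⁶ rad/s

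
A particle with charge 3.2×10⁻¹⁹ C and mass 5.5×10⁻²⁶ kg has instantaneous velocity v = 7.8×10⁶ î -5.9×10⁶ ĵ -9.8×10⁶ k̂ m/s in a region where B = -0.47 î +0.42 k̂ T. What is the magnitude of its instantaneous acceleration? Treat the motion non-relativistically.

v×B = (-2.48×10⁶, 1.33×10⁶, -2.77×10⁶) N/C.
F = q v×B = (3.2×10⁻¹⁹ C)·(-2.48×10⁶, 1.33×10⁶, -2.77×10⁶) = (-7.93×10⁻¹³, 4.26×10⁻¹³, -8.87×10⁻¹³) N.
|a| = |F|/m = 1.264×10⁻¹²/5.5×10⁻²⁶ ≈ 2.30×10¹³ m/s².

|a| ≈ 2.30×10¹³ m/s²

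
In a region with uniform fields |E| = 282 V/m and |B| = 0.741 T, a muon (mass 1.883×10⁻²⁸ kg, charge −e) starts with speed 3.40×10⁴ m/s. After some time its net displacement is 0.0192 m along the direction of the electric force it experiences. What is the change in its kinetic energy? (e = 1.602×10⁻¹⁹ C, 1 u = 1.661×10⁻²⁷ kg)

ΔKE ≈ 8.67×10⁻¹⁹ J

The magnetic force is always ⟂ v and does no work; only the electric force changes KE.
ΔKE = F_E · d = |q|E d = (1.602×10⁻¹⁹)(282)(0.0192) ≈ 8.67×10⁻¹⁹ J.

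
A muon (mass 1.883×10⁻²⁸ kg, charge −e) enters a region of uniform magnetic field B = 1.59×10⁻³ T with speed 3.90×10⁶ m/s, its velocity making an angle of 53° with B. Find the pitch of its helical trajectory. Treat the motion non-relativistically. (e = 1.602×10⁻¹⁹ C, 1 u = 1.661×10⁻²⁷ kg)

v∥ = v cosθ = 3.90×10⁶·cos53° ≈ 2.347×10⁶ m/s.
T = 2πm/(|q|B) = 2π(1.883×10⁻²⁸)/((1.602×10⁻¹⁹)(1.59×10⁻³)) ≈ 4.645×10⁻⁶ s.
pitch = v∥ T = (2.347×10⁶)(4.645×10⁻⁶) ≈ 10.9 m.

p ≈ 10.9 m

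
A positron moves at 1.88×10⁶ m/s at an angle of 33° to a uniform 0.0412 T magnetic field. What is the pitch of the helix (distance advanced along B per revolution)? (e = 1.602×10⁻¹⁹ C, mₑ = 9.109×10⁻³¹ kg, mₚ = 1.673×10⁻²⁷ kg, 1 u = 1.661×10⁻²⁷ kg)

v∥ = v cosθ = 1.88×10⁶·cos33° ≈ 1.577×10⁶ m/s.
T = 2πm/(|q|B) = 2π(9.109×10⁻³¹)/((1.602×10⁻¹⁹)(0.0412)) ≈ 8.671×10⁻¹⁰ s.
pitch = v∥ T = (1.577×10⁶)(8.671×10⁻¹⁰) ≈ 1.37×10⁻³ m.

p ≈ 1.37×10⁻³ m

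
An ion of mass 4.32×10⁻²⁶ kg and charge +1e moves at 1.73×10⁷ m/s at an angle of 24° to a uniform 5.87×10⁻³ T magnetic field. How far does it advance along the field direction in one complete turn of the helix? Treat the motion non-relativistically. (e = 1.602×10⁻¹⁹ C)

p ≈ 4560 m

v∥ = v cosθ = 1.73×10⁷·cos24° ≈ 1.580×10⁷ m/s.
T = 2πm/(|q|B) = 2π(4.32×10⁻²⁶)/((1.602×10⁻¹⁹)(5.87×10⁻³)) ≈ 2.886×10⁻⁴ s.
pitch = v∥ T = (1.580×10⁷)(2.886×10⁻⁴) ≈ 4560 m.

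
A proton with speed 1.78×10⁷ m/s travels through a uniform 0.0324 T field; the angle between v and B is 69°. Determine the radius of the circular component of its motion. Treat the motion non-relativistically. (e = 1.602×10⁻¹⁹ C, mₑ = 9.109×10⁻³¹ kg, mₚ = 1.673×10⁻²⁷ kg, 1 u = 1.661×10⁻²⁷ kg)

r ≈ 5.36 m

v⊥ = v sinθ = 1.78×10⁷·sin69° ≈ 1.662×10⁷ m/s.
r = m v⊥/(|q|B) = (1.673×10⁻²⁷)(1.662×10⁷)/((1.602×10⁻¹⁹)(0.0324)) ≈ 5.36 m.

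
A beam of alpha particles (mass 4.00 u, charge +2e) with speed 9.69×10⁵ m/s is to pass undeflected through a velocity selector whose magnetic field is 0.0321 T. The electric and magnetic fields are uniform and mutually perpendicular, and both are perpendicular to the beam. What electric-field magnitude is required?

For straight-line motion qE = qvB, so E = vB.
E = 9.69×10⁵ × 0.0321 = 3.11×10⁴ V/m.

E = 3.11×10⁴ V/m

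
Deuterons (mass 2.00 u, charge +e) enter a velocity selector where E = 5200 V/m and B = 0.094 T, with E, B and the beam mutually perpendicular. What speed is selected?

For undeflected motion the electric and magnetic forces balance: qE = qvB.
v = E/B = 5200/0.094 = 5.5×10⁴ m/s.

v = 5.5×10⁴ m/s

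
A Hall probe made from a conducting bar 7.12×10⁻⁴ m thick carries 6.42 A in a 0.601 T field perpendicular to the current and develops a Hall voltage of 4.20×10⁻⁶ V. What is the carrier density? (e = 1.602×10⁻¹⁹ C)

n ≈ 8.05×10²⁷ m⁻³

From V_H = IB/(n e t), n = IB/(V_H e t).
n = (6.42)(0.601)/((4.20×10⁻⁶)(1.602×10⁻¹⁹)(7.12×10⁻⁴)) ≈ 8.05×10²⁷ m⁻³.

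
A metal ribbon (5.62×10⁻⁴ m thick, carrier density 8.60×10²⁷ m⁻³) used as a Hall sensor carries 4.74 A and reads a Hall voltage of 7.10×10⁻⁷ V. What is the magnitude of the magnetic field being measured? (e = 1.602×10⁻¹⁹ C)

From V_H = IB/(n e t), B = V_H n e t / I.
B = (7.10×10⁻⁷)(8.60×10²⁷)(1.602×10⁻¹⁹)(5.62×10⁻⁴)/4.74 ≈ 0.116 T.

B ≈ 0.116 T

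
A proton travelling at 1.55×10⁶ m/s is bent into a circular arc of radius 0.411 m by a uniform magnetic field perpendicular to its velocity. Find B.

From |q|vB = mv²/r, B = mv/(|q|r).
B = (1.673×10⁻²⁷)(1.55×10⁶)/((1.602×10⁻¹⁹)(0.411)) ≈ 0.0394 T.

B ≈ 0.0394 T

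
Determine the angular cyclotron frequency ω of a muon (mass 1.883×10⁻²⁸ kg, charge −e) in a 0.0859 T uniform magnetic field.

ω ≈ 7.31×10⁷ rad/s

ω = |q|B/m.
ω = (1.602×10⁻¹⁹)(0.0859)/1.883×10⁻²⁸ ≈ 7.31×10⁷ rad/s.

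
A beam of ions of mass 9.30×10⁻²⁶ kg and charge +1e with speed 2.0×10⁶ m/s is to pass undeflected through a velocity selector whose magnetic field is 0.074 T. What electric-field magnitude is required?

For straight-line motion qE = qvB, so E = vB.
E = 2.0×10⁶ × 0.074 = 1.5×10⁵ V/m.

E = 1.5×10⁵ V/m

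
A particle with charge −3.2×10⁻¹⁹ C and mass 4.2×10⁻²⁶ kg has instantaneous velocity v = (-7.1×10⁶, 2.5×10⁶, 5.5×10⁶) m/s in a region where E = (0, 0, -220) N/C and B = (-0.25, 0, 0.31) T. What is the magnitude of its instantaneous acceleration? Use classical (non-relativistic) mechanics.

v×B = (7.75×10⁵, 8.26×10⁵, 6.25×10⁵) N/C.
E + v×B = (7.75×10⁵, 8.26×10⁵, 6.25×10⁵) N/C.
F = q(E + v×B) = (−3.2×10⁻¹⁹ C)·(7.75×10⁵, 8.26×10⁵, 6.25×10⁵) = (-2.48×10⁻¹³, -2.64×10⁻¹³, -2.00×10⁻¹³) N.
|a| = |F|/m = 4.139×10⁻¹³/4.2×10⁻²⁶ ≈ 9.86×10¹² m/s².

|a| ≈ 9.86×10¹² m/s²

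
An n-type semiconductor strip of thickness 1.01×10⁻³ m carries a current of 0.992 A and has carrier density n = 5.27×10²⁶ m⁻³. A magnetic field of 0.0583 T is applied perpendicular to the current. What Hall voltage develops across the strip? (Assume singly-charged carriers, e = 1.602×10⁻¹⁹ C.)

V_H = IB/(n e t).
V_H = (0.992)(0.0583)/((5.27×10²⁶)(1.602×10⁻¹⁹)(1.01×10⁻³)) ≈ 6.78×10⁻⁷ V.

V_H ≈ 6.78×10⁻⁷ V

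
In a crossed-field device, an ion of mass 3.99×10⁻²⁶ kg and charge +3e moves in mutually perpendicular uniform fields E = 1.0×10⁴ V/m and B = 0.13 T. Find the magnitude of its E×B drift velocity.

In crossed fields the guiding centre drifts at v_d = |E×B|/B² = E/B, independent of charge and mass.
v_d = 1.0×10⁴/0.13 = 7.7×10⁴ m/s.

v_d ≈ 7.7×10⁴ m/s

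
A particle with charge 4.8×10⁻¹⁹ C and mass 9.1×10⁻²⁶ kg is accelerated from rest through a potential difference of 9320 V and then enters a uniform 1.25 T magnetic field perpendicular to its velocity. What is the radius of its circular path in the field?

r ≈ 0.0476 m

Acceleration: |q|V = ½mv² ⇒ v = √(2|q|V/m) = √(2·4.8×10⁻¹⁹·9320/9.1×10⁻²⁶) ≈ 3.136×10⁵ m/s.
In the field: r = mv/(|q|B) = (9.1×10⁻²⁶)(3.136×10⁵)/((4.8×10⁻¹⁹)(1.25)) ≈ 0.0476 m.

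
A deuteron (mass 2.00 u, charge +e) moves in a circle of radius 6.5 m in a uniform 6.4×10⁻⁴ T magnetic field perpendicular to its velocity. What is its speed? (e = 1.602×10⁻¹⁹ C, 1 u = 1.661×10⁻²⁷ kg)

From |q|vB = mv²/r, v = |q|Br/m.
v = (1.602×10⁻¹⁹)(6.4×10⁻⁴)(6.5)/3.322×10⁻²⁷ ≈ 2.0×10⁵ m/s.

v ≈ 2.0×10⁵ m/s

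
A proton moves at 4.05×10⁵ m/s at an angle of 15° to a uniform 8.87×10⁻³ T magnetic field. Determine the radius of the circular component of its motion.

r ≈ 0.123 m

v⊥ = v sinθ = 4.05×10⁵·sin15° ≈ 1.048×10⁵ m/s.
r = m v⊥/(|q|B) = (1.673×10⁻²⁷)(1.048×10⁵)/((1.602×10⁻¹⁹)(8.87×10⁻³)) ≈ 0.123 m.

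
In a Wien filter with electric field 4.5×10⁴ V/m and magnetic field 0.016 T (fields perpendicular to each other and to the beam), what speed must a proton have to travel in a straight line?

v = 2.8×10⁶ m/s

Straight-line motion ⇒ electric and magnetic forces cancel, so E = vB.
v = E/B = 4.5×10⁴/0.016 = 2.8×10⁶ m/s.
The result is independent of the particle's charge and mass.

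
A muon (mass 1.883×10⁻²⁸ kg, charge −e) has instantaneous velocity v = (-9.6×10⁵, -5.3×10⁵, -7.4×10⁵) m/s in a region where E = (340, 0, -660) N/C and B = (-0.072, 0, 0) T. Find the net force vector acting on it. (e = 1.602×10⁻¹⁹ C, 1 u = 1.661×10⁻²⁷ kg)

v×B = (0, 5.33×10⁴, -3.82×10⁴) N/C.
E + v×B = (340, 5.33×10⁴, -3.88×10⁴) N/C.
F = q(E + v×B) = (−1.602×10⁻¹⁹ C)·(340, 5.33×10⁴, -3.88×10⁴) = (-5.45×10⁻¹⁷, -8.54×10⁻¹⁵, 6.22×10⁻¹⁵) N.

F ≈ (-5.45×10⁻¹⁷, -8.54×10⁻¹⁵, 6.22×10⁻¹⁵) N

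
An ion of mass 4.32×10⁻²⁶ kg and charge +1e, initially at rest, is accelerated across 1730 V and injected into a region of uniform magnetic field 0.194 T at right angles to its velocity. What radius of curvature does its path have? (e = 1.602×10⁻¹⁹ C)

r ≈ 0.157 m

Acceleration: |q|V = ½mv² ⇒ v = √(2|q|V/m) = √(2·1.602×10⁻¹⁹·1730/4.32×10⁻²⁶) ≈ 1.133×10⁵ m/s.
In the field: r = mv/(|q|B) = (4.32×10⁻²⁶)(1.133×10⁵)/((1.602×10⁻¹⁹)(0.194)) ≈ 0.157 m.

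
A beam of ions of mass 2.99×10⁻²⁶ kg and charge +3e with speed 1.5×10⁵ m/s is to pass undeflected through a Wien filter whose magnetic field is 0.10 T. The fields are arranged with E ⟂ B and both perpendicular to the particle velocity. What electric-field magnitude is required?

For straight-line motion qE = qvB, so E = vB.
E = 1.5×10⁵ × 0.10 = 1.5×10⁴ V/m.

E = 1.5×10⁴ V/m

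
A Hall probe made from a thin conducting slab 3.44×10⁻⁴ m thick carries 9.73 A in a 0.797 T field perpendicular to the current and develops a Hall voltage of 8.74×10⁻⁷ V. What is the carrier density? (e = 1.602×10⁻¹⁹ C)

From V_H = IB/(n e t), n = IB/(V_H e t).
n = (9.73)(0.797)/((8.74×10⁻⁷)(1.602×10⁻¹⁹)(3.44×10⁻⁴)) ≈ 1.61×10²⁹ m⁻³.

n ≈ 1.61×10²⁹ m⁻³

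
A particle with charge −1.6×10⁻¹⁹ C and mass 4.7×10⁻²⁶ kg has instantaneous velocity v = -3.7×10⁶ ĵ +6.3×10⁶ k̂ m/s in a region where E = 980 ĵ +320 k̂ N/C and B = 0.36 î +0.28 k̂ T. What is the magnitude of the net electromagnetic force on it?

v×B = (-1.04×10⁶, 2.27×10⁶, 1.33×10⁶) N/C.
E + v×B = (-1.04×10⁶, 2.27×10⁶, 1.33×10⁶) N/C.
F = q(E + v×B) = (−1.6×10⁻¹⁹ C)·(-1.04×10⁶, 2.27×10⁶, 1.33×10⁶) = (1.66×10⁻¹³, -3.63×10⁻¹³, -2.13×10⁻¹³) N.
|F| = 4.52×10⁻¹³ N.

|F| ≈ 4.52×10⁻¹³ N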